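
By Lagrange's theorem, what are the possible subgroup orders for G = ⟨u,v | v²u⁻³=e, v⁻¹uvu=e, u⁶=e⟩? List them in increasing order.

|G| = 12 = 2² · 3. By Lagrange's theorem the order of any subgroup divides 12; the divisors of 12 are 1, 2, 3, 4, 6, 12.

Answer: 1, 2, 3, 4, 6, 12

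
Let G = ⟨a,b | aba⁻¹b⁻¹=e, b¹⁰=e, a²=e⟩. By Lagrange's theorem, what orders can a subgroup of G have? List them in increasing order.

|G| = 20 = 2² · 5. By Lagrange's theorem the order of any subgroup divides 20; the divisors of 20 are 1, 2, 4, 5, 10, 20.

Answer: 1, 2, 4, 5, 10, 20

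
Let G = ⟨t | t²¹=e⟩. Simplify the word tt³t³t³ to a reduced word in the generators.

Multiply left to right, reducing at each step:
  t · t³ = t⁴
  (t⁴) · t³ = t⁷
  (t⁷) · t³ = t¹⁰

Answer: t¹⁰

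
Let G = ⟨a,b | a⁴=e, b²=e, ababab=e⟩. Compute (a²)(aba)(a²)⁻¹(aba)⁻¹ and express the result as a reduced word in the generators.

[(a²), (aba)] = (a²)·(aba)·(a²)⁻¹·(aba)⁻¹.
  (a²) · (aba) = a³ba
  (a³ba) · (a²) = a³ba³
  (a³ba³) · (a³ba³) = ba²b

Answer: ba²b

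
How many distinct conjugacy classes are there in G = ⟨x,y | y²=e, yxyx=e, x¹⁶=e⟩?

The conjugacy classes (representative and size) are:
  [e] (size 1), [x¹⁵] (size 2), [x²] (size 2), [x³] (size 2), [x¹²] (size 2), [x⁵] (size 2), [x⁶] (size 2), [x⁷] (size 2), [x⁸] (size 1), [x²y] (size 8), [x¹⁵y] (size 8).
Class equation: 1 + 2 + 2 + 2 + 2 + 2 + 2 + 2 + 1 + 8 + 8 = 32 = |G|. So G has 11 conjugacy classes.

Answer: 11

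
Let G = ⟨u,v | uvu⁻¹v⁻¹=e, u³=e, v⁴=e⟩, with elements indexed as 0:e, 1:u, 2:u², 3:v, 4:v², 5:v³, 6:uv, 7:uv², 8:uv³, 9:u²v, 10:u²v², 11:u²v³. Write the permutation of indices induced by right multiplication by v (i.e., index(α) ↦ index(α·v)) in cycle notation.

(0 3 4 5)(1 6 7 8)(2 9 10 11)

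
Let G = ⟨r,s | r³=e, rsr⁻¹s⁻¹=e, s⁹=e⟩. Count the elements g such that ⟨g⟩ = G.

⟨g⟩ = G would require ord(g) = |G| = 27, but the maximum element order in G is 9 < 27. So G is not cyclic and no single element generates it: the count is 0.

Answer: 0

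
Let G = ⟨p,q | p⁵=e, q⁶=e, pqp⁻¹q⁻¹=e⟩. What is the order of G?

Enumerate words in the generators, reducing via the relations: the distinct elements are
  {e, p, q, pq, p², p³, p⁴, q², q³, q⁴, q⁵, pq², pq³, pq⁴, pq⁵, p²q, p³q, p⁴q, p²q², p²q³, p²q⁴, p²q⁵, p³q², p³q³, p³q⁴, p³q⁵, p⁴q², p⁴q³, p⁴q⁴, p⁴q⁵}.
No further products give new elements, so |G| = 30.

Answer: 30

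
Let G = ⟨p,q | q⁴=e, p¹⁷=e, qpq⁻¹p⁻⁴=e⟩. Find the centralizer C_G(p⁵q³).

⟨p⁵q³⟩ ⊆ C_G(p⁵q³) since powers of p⁵q³ commute with p⁵q³; so |C_G(p⁵q³)| ≥ |⟨p⁵q³⟩| = 4.
By orbit–stabilizer, |C_G(p⁵q³)| = |G| / |conj. class of p⁵q³| = 68 / 17 = 4.
The 4 elements commuting with p⁵q³ are {e, p²q², p⁵q³, p¹⁴q}.

Answer: {e, p²q², p⁵q³, p¹⁴q}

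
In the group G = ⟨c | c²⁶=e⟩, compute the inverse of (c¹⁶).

The order of (c¹⁶) is 13 (smallest k with (c¹⁶)ᵏ = e), so (c¹⁶)⁻¹ = (c¹⁶)¹² = c¹⁰.
Check: (c¹⁶) · (c¹⁰) → (c¹⁶) · c¹⁰ = e, giving e as required.

Answer: c¹⁰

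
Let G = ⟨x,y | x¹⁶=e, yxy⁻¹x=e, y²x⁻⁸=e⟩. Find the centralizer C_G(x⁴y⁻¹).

⟨x⁴y⁻¹⟩ ⊆ C_G(x⁴y⁻¹) since powers of x⁴y⁻¹ commute with x⁴y⁻¹; so |C_G(x⁴y⁻¹)| ≥ |⟨x⁴y⁻¹⟩| = 4.
By orbit–stabilizer, |C_G(x⁴y⁻¹)| = |G| / |conj. class of x⁴y⁻¹| = 32 / 8 = 4.
The 4 elements commuting with x⁴y⁻¹ are {e, x⁸, x⁴y, x⁴y⁻¹}.

Answer: {e, x⁸, x⁴y, x⁴y⁻¹}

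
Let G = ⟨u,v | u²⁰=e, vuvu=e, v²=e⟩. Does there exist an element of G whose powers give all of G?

Every cyclic group is abelian. But u·v = uv while v·u = u¹⁹v, so u·v ≠ v·u and G is not abelian. Hence G is not cyclic.

Answer: No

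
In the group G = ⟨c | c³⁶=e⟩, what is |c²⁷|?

Compute successive powers until reaching e:
  (c²⁷)¹ = c²⁷, (c²⁷)² = c¹⁸, (c²⁷)³ = c⁹, (c²⁷)⁴ = e.
The smallest positive k with (c²⁷)ᵏ = e is 4.

Answer: 4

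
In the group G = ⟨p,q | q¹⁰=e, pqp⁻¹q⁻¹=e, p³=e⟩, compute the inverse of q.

The order of q is 10 (smallest k with qᵏ = e), so q⁻¹ = q⁹ = q⁹.
Check: q · (q⁹) → q · q⁹ = e, giving e as required.

Answer: q⁹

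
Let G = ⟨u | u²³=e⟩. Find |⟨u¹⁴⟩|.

|⟨u¹⁴⟩| equals the order of u¹⁴. Compute successive powers until reaching e:
  (u¹⁴)¹ = u¹⁴, (u¹⁴)² = u⁵, (u¹⁴)³ = u¹⁹, (u¹⁴)⁴ = u¹⁰, (u¹⁴)⁵ = u, (u¹⁴)⁶ = u¹⁵, (u¹⁴)⁷ = u⁶, (u¹⁴)⁸ = u²⁰, (u¹⁴)⁹ = u¹¹, (u¹⁴)¹⁰ = u², (u¹⁴)¹¹ = u¹⁶, (u¹⁴)¹² = u⁷, (u¹⁴)¹³ = u²¹, (u¹⁴)¹⁴ = u¹², (u¹⁴)¹⁵ = u³, (u¹⁴)¹⁶ = u¹⁷, (u¹⁴)¹⁷ = u⁸, (u¹⁴)¹⁸ = u²², (u¹⁴)¹⁹ = u¹³, (u¹⁴)²⁰ = u⁴, (u¹⁴)²¹ = u¹⁸, (u¹⁴)²² = u⁹, (u¹⁴)²³ = e.
The smallest positive k with (u¹⁴)ᵏ = e is 23, so |⟨u¹⁴⟩| = 23.

Answer: 23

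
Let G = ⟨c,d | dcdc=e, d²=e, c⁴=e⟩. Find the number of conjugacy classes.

The conjugacy classes (representative and size) are:
  [e] (size 1), [c] (size 2), [c²] (size 1), [c²d] (size 2), [c³d] (size 2).
Class equation: 1 + 2 + 1 + 2 + 2 = 8 = |G|. So G has 5 conjugacy classes.

Answer: 5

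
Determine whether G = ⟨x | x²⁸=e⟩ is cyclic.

|G| = 28. The element x has order 28 (its powers give 28 distinct elements), so ⟨x⟩ = G and G is cyclic.

Answer: Yes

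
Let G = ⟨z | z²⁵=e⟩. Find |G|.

G is generated by a single element, so G is cyclic. The relator gives z²⁵ = e and no smaller power is forced to be e, so the 25 powers {e, z, z², z³, z⁴, z⁵, z⁶, z⁷, z⁸, z⁹, z²², z²³, z²¹, z²⁰, z²⁴, z¹², z¹³, z¹¹, z¹⁰, z¹⁴, z¹⁵, z¹⁶, z¹⁷, z¹⁸, z¹⁹} are distinct. Hence |G| = 25.

Answer: 25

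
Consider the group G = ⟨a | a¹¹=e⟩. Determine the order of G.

G is generated by a single element, so G is cyclic. The relator gives a¹¹ = e and no smaller power is forced to be e, so the 11 powers {a, e, a², a³, a⁴, a⁵, a⁶, a⁷, a⁸, a⁹, a¹⁰} are distinct. Hence |G| = 11.

Answer: 11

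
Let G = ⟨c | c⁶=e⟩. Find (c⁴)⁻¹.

The order of (c⁴) is 3 (smallest k with (c⁴)ᵏ = e), so (c⁴)⁻¹ = (c⁴)² = c².
Check: (c⁴) · (c²) → (c⁴) · c² = e, giving e as required.

Answer: c²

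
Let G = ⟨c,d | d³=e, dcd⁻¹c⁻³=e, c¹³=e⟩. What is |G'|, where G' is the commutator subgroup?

G' = [G, G] is generated by all commutators. The generator-pair commutators are: [c, d] = c¹¹.
The subgroup they normally generate is {e, c, c², c³, c⁴, c⁵, c⁶, c⁷, c⁸, c⁹, c¹⁰, c¹¹, c¹²}, of order 13.
Check: |G/G'| = 39/13 = 3 is the order of the abelianisation.

Answer: 13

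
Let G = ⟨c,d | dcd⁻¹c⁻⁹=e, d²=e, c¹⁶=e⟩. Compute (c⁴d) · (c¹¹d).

Compute (c⁴d) · (c¹¹d) by multiplying left to right and reducing via the relations at each step:
  (c⁴d) · c¹¹ = c⁷d
  (c⁷d) · d = c⁷

Answer: c⁷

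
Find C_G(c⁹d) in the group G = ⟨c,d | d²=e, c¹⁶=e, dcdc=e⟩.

⟨c⁹d⟩ ⊆ C_G(c⁹d) since powers of c⁹d commute with c⁹d; so |C_G(c⁹d)| ≥ |⟨c⁹d⟩| = 2.
By orbit–stabilizer, |C_G(c⁹d)| = |G| / |conj. class of c⁹d| = 32 / 8 = 4.
The 4 elements commuting with c⁹d are {e, c⁸, cd, c⁹d}.

Answer: {e, c⁸, cd, c⁹d}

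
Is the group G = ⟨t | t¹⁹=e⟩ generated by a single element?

|G| = 19. The element t has order 19 (its powers give 19 distinct elements), so ⟨t⟩ = G and G is cyclic.

Answer: Yes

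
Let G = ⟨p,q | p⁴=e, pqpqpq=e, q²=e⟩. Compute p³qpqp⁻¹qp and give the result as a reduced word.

Multiply left to right, reducing at each step:
  (p³) · q = p³q
  (p³q) · p = p³qp
  (p³qp) · q = p²qp³
  (p²qp³) · p⁻¹ = p²qp²
  (p²qp²) · q = p²qp²q
  (p²qp²q) · p = pqp²q

Answer: pqp²q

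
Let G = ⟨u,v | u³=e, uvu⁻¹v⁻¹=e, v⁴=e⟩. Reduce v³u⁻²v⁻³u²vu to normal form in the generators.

Multiply left to right, reducing at each step:
  (v³) · u⁻² = uv³
  (uv³) · v⁻³ = u
  u · u² = e
  e · v = v
  v · u = uv

Answer: uv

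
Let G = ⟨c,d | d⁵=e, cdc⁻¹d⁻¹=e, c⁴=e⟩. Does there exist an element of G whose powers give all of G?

|G| = 20. The element cd has order 20 (its powers give 20 distinct elements), so ⟨cd⟩ = G and G is cyclic.

Answer: Yes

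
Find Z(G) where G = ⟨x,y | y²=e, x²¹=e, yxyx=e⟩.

An element z ∈ Z(G) iff z commutes with every generator.
For example e is central: e·x = x = x·e; e·y = y = y·e.
Whereas x ∉ Z(G) since x·y = xy ≠ x²⁰y = y·x.
Checking each of the 42 elements this way gives Z(G) = {e}, of order 1.

Answer: {e}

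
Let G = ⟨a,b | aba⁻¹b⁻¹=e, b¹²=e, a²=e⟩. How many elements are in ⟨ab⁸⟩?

|⟨ab⁸⟩| equals the order of ab⁸. Compute successive powers until reaching e:
  (ab⁸)¹ = ab⁸, (ab⁸)² = b⁴, (ab⁸)³ = a, (ab⁸)⁴ = b⁸, (ab⁸)⁵ = ab⁴, (ab⁸)⁶ = e.
The smallest positive k with (ab⁸)ᵏ = e is 6, so |⟨ab⁸⟩| = 6.

Answer: 6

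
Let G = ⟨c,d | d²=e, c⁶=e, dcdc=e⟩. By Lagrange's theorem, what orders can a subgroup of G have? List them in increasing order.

|G| = 12 = 2² · 3. By Lagrange's theorem the order of any subgroup divides 12; the divisors of 12 are 1, 2, 3, 4, 6, 12.

Answer: 1, 2, 3, 4, 6, 12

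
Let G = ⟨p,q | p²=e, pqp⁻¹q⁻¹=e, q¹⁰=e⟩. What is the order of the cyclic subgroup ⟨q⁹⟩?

|⟨q⁹⟩| equals the order of q⁹. Compute successive powers until reaching e:
  (q⁹)¹ = q⁹, (q⁹)² = q⁸, (q⁹)³ = q⁷, (q⁹)⁴ = q⁶, (q⁹)⁵ = q⁵, (q⁹)⁶ = q⁴, (q⁹)⁷ = q³, (q⁹)⁸ = q², (q⁹)⁹ = q, (q⁹)¹⁰ = e.
The smallest positive k with (q⁹)ᵏ = e is 10, so |⟨q⁹⟩| = 10.

Answer: 10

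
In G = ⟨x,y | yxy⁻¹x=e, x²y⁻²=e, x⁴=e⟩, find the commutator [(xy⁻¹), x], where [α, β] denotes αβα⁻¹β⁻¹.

[(xy⁻¹), x] = (xy⁻¹)·x·(xy⁻¹)⁻¹·x⁻¹.
  (xy⁻¹) · x = y⁻¹
  (y⁻¹) · (xy) = x³
  (x³) · (x³) = x²

Answer: x²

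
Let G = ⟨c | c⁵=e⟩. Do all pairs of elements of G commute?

G has a single generator, so G is cyclic and hence abelian.

Answer: Yes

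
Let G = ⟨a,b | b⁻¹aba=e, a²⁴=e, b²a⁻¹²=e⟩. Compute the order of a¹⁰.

Compute successive powers until reaching e:
  (a¹⁰)¹ = a¹⁰, (a¹⁰)² = a²⁰, (a¹⁰)³ = a⁶, (a¹⁰)⁴ = a¹⁶, (a¹⁰)⁵ = a², (a¹⁰)⁶ = a¹², (a¹⁰)⁷ = a²², (a¹⁰)⁸ = a⁸, (a¹⁰)⁹ = a¹⁸, (a¹⁰)¹⁰ = a⁴, (a¹⁰)¹¹ = a¹⁴, (a¹⁰)¹² = e.
The smallest positive k with (a¹⁰)ᵏ = e is 12.

Answer: 12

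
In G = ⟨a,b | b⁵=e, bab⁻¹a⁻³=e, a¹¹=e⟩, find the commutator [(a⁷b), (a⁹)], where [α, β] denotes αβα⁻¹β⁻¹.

[(a⁷b), (a⁹)] = (a⁷b)·(a⁹)·(a⁷b)⁻¹·(a⁹)⁻¹.
  (a⁷b) · (a⁹) = ab
  (ab) · (a⁵b⁴) = a⁵
  (a⁵) · (a²) = a⁷

Answer: a⁷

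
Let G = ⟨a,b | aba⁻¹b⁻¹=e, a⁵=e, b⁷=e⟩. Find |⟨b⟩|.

|⟨b⟩| equals the order of b. Compute successive powers until reaching e:
  b¹ = b, b² = b², b³ = b³, b⁴ = b⁴, b⁵ = b⁵, b⁶ = b⁶, b⁷ = e.
The smallest positive k with bᵏ = e is 7, so |⟨b⟩| = 7.

Answer: 7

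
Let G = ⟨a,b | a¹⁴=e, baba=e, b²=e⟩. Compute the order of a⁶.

Compute successive powers until reaching e:
  (a⁶)¹ = a⁶, (a⁶)² = a¹², (a⁶)³ = a⁴, (a⁶)⁴ = a¹⁰, (a⁶)⁵ = a², (a⁶)⁶ = a⁸, (a⁶)⁷ = e.
The smallest positive k with (a⁶)ᵏ = e is 7.

Answer: 7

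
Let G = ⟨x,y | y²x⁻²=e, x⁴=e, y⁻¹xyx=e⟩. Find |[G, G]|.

G' = [G, G] is generated by all commutators. The generator-pair commutators are: [x, y] = x².
The subgroup they normally generate is {e, x²}, of order 2.
Check: |G/G'| = 8/2 = 4 is the order of the abelianisation.

Answer: 2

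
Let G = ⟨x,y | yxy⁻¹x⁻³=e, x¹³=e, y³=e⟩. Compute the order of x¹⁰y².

Compute successive powers until reaching e:
  (x¹⁰y²)¹ = x¹⁰y², (x¹⁰y²)² = x⁹y, (x¹⁰y²)³ = e.
The smallest positive k with (x¹⁰y²)ᵏ = e is 3.

Answer: 3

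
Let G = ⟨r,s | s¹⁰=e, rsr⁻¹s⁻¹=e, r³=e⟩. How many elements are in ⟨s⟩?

|⟨s⟩| equals the order of s. Compute successive powers until reaching e:
  s¹ = s, s² = s², s³ = s³, s⁴ = s⁴, s⁵ = s⁵, s⁶ = s⁶, s⁷ = s⁷, s⁸ = s⁸, s⁹ = s⁹, s¹⁰ = e.
The smallest positive k with sᵏ = e is 10, so |⟨s⟩| = 10.

Answer: 10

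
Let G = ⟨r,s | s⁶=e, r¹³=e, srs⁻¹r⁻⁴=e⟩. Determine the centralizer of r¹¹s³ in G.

⟨r¹¹s³⟩ ⊆ C_G(r¹¹s³) since powers of r¹¹s³ commute with r¹¹s³; so |C_G(r¹¹s³)| ≥ |⟨r¹¹s³⟩| = 2.
By orbit–stabilizer, |C_G(r¹¹s³)| = |G| / |conj. class of r¹¹s³| = 78 / 13 = 6.
The 6 elements commuting with r¹¹s³ are {e, r²s², r³s, r⁸s⁴, r⁹s⁵, r¹¹s³}.

Answer: {e, r²s², r³s, r⁸s⁴, r⁹s⁵, r¹¹s³}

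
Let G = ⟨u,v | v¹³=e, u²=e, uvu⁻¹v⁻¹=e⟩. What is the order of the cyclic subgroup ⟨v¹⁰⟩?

|⟨v¹⁰⟩| equals the order of v¹⁰. Compute successive powers until reaching e:
  (v¹⁰)¹ = v¹⁰, (v¹⁰)² = v⁷, (v¹⁰)³ = v⁴, (v¹⁰)⁴ = v, (v¹⁰)⁵ = v¹¹, (v¹⁰)⁶ = v⁸, (v¹⁰)⁷ = v⁵, (v¹⁰)⁸ = v², (v¹⁰)⁹ = v¹², (v¹⁰)¹⁰ = v⁹, (v¹⁰)¹¹ = v⁶, (v¹⁰)¹² = v³, (v¹⁰)¹³ = e.
The smallest positive k with (v¹⁰)ᵏ = e is 13, so |⟨v¹⁰⟩| = 13.

Answer: 13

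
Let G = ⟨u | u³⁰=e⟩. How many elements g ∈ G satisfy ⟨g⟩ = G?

G is cyclic of order 30. An element generates G iff its order is 30, and a cyclic group of order 30 has exactly φ(30) = 8 such elements.

Answer: 8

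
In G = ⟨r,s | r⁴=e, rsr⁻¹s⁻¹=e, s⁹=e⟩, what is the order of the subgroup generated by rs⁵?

|⟨rs⁵⟩| equals the order of rs⁵. Compute successive powers until reaching e:
  (rs⁵)¹ = rs⁵, (rs⁵)² = r²s, (rs⁵)³ = r³s⁶, (rs⁵)⁴ = s², (rs⁵)⁵ = rs⁷, (rs⁵)⁶ = r²s³, (rs⁵)⁷ = r³s⁸, (rs⁵)⁸ = s⁴, (rs⁵)⁹ = r, (rs⁵)¹⁰ = r²s⁵, (rs⁵)¹¹ = r³s, (rs⁵)¹² = s⁶, (rs⁵)¹³ = rs², (rs⁵)¹⁴ = r²s⁷, (rs⁵)¹⁵ = r³s³, (rs⁵)¹⁶ = s⁸, (rs⁵)¹⁷ = rs⁴, (rs⁵)¹⁸ = r², (rs⁵)¹⁹ = r³s⁵, (rs⁵)²⁰ = s, (rs⁵)²¹ = rs⁶, (rs⁵)²² = r²s², (rs⁵)²³ = r³s⁷, (rs⁵)²⁴ = s³, (rs⁵)²⁵ = rs⁸, (rs⁵)²⁶ = r²s⁴, (rs⁵)²⁷ = r³, (rs⁵)²⁸ = s⁵, (rs⁵)²⁹ = rs, (rs⁵)³⁰ = r²s⁶, (rs⁵)³¹ = r³s², (rs⁵)³² = s⁷, (rs⁵)³³ = rs³, (rs⁵)³⁴ = r²s⁸, (rs⁵)³⁵ = r³s⁴, (rs⁵)³⁶ = e.
The smallest positive k with (rs⁵)ᵏ = e is 36, so |⟨rs⁵⟩| = 36.

Answer: 36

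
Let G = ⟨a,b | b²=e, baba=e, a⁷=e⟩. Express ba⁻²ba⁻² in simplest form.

Multiply left to right, reducing at each step:
  b · a⁻² = a²b
  (a²b) · b = a²
  (a²) · a⁻² = e

Answer: e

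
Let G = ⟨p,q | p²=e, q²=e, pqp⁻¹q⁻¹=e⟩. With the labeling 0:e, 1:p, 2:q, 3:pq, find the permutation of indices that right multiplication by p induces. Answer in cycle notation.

(0 1)(2 3)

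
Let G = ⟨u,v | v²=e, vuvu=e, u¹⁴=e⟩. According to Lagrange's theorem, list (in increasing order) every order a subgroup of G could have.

|G| = 28 = 2² · 7. By Lagrange's theorem the order of any subgroup divides 28; the divisors of 28 are 1, 2, 4, 7, 14, 28.

Answer: 1, 2, 4, 7, 14, 28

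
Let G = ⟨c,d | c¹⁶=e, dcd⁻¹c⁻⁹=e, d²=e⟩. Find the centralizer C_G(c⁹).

⟨c⁹⟩ ⊆ C_G(c⁹) since powers of c⁹ commute with c⁹; so |C_G(c⁹)| ≥ |⟨c⁹⟩| = 16.
By orbit–stabilizer, |C_G(c⁹)| = |G| / |conj. class of c⁹| = 32 / 2 = 16.
The 16 elements commuting with c⁹ are {e, c, c², c³, c⁴, c⁵, c⁶, c⁷, c⁸, c⁹, c¹⁰, c¹¹, c¹², c¹³, c¹⁴, c¹⁵}.

Answer: {e, c, c², c³, c⁴, c⁵, c⁶, c⁷, c⁸, c⁹, c¹⁰, c¹¹, c¹², c¹³, c¹⁴, c¹⁵}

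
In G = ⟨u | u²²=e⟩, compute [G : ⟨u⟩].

First find ord(u) by computing successive powers:
  u¹ = u, u² = u², u³ = u³, u⁴ = u⁴, u⁵ = u⁵, u⁶ = u⁶, u⁷ = u⁷, u⁸ = u⁸, u⁹ = u⁹, u¹⁰ = u¹⁰, u¹¹ = u¹¹, u¹² = u¹², u¹³ = u¹³, u¹⁴ = u¹⁴, u¹⁵ = u¹⁵, u¹⁶ = u¹⁶, u¹⁷ = u¹⁷, u¹⁸ = u¹⁸, u¹⁹ = u¹⁹, u²⁰ = u²⁰, u²¹ = u²¹, u²² = e.
So |⟨u⟩| = ord(u) = 22. With |G| = 22, by Lagrange [G : ⟨u⟩] = 22/22 = 1.

Answer: 1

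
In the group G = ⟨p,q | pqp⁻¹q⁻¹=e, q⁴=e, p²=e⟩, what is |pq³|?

Compute successive powers until reaching e:
  (pq³)¹ = pq³, (pq³)² = q², (pq³)³ = pq, (pq³)⁴ = e.
The smallest positive k with (pq³)ᵏ = e is 4.

Answer: 4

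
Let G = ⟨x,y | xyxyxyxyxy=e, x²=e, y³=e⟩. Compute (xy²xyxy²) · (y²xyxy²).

Compute (xy²xyxy²) · (y²xyxy²) by multiplying left to right and reducing via the relations at each step:
  (xy²xyxy²) · y² = xy²xyxy
  (xy²xyxy) · x = xyxy²xy²
  (xyxy²xy²) · y = xyxy²x
  (xyxy²x) · x = xyxy²
  (xyxy²) · y² = xyxy

Answer: xyxy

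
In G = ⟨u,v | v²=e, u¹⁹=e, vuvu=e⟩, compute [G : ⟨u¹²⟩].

First find ord(u¹²) by computing successive powers:
  (u¹²)¹ = u¹², (u¹²)² = u⁵, (u¹²)³ = u¹⁷, (u¹²)⁴ = u¹⁰, (u¹²)⁵ = u³, (u¹²)⁶ = u¹⁵, (u¹²)⁷ = u⁸, (u¹²)⁸ = u, (u¹²)⁹ = u¹³, (u¹²)¹⁰ = u⁶, (u¹²)¹¹ = u¹⁸, (u¹²)¹² = u¹¹, (u¹²)¹³ = u⁴, (u¹²)¹⁴ = u¹⁶, (u¹²)¹⁵ = u⁹, (u¹²)¹⁶ = u², (u¹²)¹⁷ = u¹⁴, (u¹²)¹⁸ = u⁷, (u¹²)¹⁹ = e.
So |⟨u¹²⟩| = ord(u¹²) = 19. With |G| = 38, by Lagrange [G : ⟨u¹²⟩] = 38/19 = 2.

Answer: 2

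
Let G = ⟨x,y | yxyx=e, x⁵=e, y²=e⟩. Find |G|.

Enumerate words in the generators, reducing via the relations: the distinct elements are
  {e, x, y, xy, x², x³, x⁴, x²y, x³y, x⁴y}.
No further products give new elements, so |G| = 10.

Answer: 10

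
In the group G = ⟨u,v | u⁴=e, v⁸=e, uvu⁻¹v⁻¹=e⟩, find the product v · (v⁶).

Compute v · (v⁶) by multiplying left to right and reducing via the relations at each step:
  v · v⁶ = v⁷

Answer: v⁷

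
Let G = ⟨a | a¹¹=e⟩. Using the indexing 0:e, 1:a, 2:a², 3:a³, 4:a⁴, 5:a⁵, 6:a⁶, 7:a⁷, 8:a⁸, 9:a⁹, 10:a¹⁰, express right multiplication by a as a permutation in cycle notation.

(0 1 2 3 4 5 6 7 8 9 10)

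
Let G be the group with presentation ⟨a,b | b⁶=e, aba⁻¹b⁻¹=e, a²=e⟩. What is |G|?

Enumerate words in the generators, reducing via the relations: the distinct elements are
  {a, b, e, ab, b², b³, b⁴, b⁵, ab², ab³, ab⁴, ab⁵}.
No further products give new elements, so |G| = 12.

Answer: 12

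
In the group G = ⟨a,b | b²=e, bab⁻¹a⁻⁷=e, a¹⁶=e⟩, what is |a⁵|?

Compute successive powers until reaching e:
  (a⁵)¹ = a⁵, (a⁵)² = a¹⁰, (a⁵)³ = a¹⁵, (a⁵)⁴ = a⁴, (a⁵)⁵ = a⁹, (a⁵)⁶ = a¹⁴, (a⁵)⁷ = a³, (a⁵)⁸ = a⁸, (a⁵)⁹ = a¹³, (a⁵)¹⁰ = a², (a⁵)¹¹ = a⁷, (a⁵)¹² = a¹², (a⁵)¹³ = a, (a⁵)¹⁴ = a⁶, (a⁵)¹⁵ = a¹¹, (a⁵)¹⁶ = e.
The smallest positive k with (a⁵)ᵏ = e is 16.

Answer: 16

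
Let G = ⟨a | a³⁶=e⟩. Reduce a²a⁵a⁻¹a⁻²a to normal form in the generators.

Multiply left to right, reducing at each step:
  (a²) · a⁵ = a⁷
  (a⁷) · a⁻¹ = a⁶
  (a⁶) · a⁻² = a⁴
  (a⁴) · a = a⁵

Answer: a⁵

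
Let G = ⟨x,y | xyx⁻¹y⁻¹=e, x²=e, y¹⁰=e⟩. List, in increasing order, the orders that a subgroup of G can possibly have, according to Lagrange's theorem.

|G| = 20 = 2² · 5. By Lagrange's theorem the order of any subgroup divides 20; the divisors of 20 are 1, 2, 4, 5, 10, 20.

Answer: 1, 2, 4, 5, 10, 20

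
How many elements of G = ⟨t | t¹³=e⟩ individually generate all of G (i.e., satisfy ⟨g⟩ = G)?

G is cyclic of order 13. An element generates G iff its order is 13, and a cyclic group of order 13 has exactly φ(13) = 12 such elements.

Answer: 12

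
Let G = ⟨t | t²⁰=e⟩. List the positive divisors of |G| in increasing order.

|G| = 20 = 2² · 5. By Lagrange's theorem the order of any subgroup divides 20; the divisors of 20 are 1, 2, 4, 5, 10, 20.

Answer: 1, 2, 4, 5, 10, 20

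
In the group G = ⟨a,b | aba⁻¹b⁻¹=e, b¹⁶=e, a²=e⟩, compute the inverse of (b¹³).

The order of (b¹³) is 16 (smallest k with (b¹³)ᵏ = e), so (b¹³)⁻¹ = (b¹³)¹⁵ = b³.
Check: (b¹³) · (b³) → (b¹³) · b³ = e, giving e as required.

Answer: b³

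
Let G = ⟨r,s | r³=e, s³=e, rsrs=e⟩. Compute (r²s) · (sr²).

Compute (r²s) · (sr²) by multiplying left to right and reducing via the relations at each step:
  (r²s) · s = r²s²
  (r²s²) · r² = s

Answer: s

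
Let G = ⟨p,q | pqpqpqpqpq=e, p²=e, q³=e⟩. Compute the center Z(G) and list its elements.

An element z ∈ Z(G) iff z commutes with every generator.
For example e is central: e·p = p = p·e; e·q = q = q·e.
Whereas p ∉ Z(G) since p·q = pq ≠ qp = q·p.
Checking each of the 60 elements this way gives Z(G) = {e}, of order 1.

Answer: {e}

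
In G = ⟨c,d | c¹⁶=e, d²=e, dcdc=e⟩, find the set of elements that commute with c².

⟨c²⟩ ⊆ C_G(c²) since powers of c² commute with c²; so |C_G(c²)| ≥ |⟨c²⟩| = 8.
By orbit–stabilizer, |C_G(c²)| = |G| / |conj. class of c²| = 32 / 2 = 16.
The 16 elements commuting with c² are {e, c, c², c³, c⁴, c⁵, c⁶, c⁷, c⁸, c⁹, c¹⁰, c¹¹, c¹², c¹³, c¹⁴, c¹⁵}.

Answer: {e, c, c², c³, c⁴, c⁵, c⁶, c⁷, c⁸, c⁹, c¹⁰, c¹¹, c¹², c¹³, c¹⁴, c¹⁵}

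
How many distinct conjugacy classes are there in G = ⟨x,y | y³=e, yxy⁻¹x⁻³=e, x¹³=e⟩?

The conjugacy classes (representative and size) are:
  [e] (size 1), [x] (size 3), [x⁵] (size 3), [x¹⁰] (size 3), [x⁸] (size 3), [x¹⁰y] (size 13), [x⁷y²] (size 13).
Class equation: 1 + 3 + 3 + 3 + 3 + 13 + 13 = 39 = |G|. So G has 7 conjugacy classes.

Answer: 7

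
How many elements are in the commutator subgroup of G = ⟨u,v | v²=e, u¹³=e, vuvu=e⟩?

G' = [G, G] is generated by all commutators. The generator-pair commutators are: [u, v] = u².
The subgroup they normally generate is {e, u, u², u³, u⁴, u⁵, u⁶, u⁷, u⁸, u⁹, u¹⁰, u¹¹, u¹²}, of order 13.
Check: |G/G'| = 26/13 = 2 is the order of the abelianisation.

Answer: 13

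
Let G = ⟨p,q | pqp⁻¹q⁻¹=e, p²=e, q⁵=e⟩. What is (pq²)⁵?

Compute successive powers of (pq²), reducing at each step:
  (pq²)²: (pq²) · p = q²;   (q²) · q² = q⁴
  (pq²)³: (q⁴) · p = pq⁴;   (pq⁴) · q² = pq
  (pq²)⁴: (pq) · p = q;   q · q² = q³
  (pq²)⁵: (q³) · p = pq³;   (pq³) · q² = p

Answer: p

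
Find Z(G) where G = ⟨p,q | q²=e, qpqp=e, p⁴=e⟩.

An element z ∈ Z(G) iff z commutes with every generator.
For example p² is central: (p²)·p = p³ = p·(p²); (p²)·q = p²q = q·(p²).
Whereas p ∉ Z(G) since p·q = pq ≠ p³q = q·p.
Checking each of the 8 elements this way gives Z(G) = {e, p²}, of order 2.

Answer: {e, p²}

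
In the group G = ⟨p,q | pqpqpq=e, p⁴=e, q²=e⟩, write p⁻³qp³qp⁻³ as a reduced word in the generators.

Multiply left to right, reducing at each step:
  p · q = pq
  (pq) · p³ = pqp³
  (pqp³) · q = p²qp
  (p²qp) · p⁻³ = p²qp²

Answer: p²qp²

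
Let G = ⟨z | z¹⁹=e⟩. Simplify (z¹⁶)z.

Compute (z¹⁶) · z by multiplying left to right and reducing via the relations at each step:
  (z¹⁶) · z = z¹⁷

Answer: z¹⁷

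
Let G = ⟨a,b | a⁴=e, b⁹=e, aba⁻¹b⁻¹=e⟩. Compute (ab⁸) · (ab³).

Compute (ab⁸) · (ab³) by multiplying left to right and reducing via the relations at each step:
  (ab⁸) · a = a²b⁸
  (a²b⁸) · b³ = a²b²

Answer: a²b²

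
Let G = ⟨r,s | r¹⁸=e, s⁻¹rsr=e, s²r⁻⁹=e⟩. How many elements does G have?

Enumerate words in the generators, reducing via the relations: the distinct elements are
  {e, r, s, rs, r², r³, r⁴, r⁵, r⁶, r⁷, r⁸, r⁹, r²s, r³s, r¹², r¹³, r¹¹, r¹⁰, r¹⁴, r¹⁵, r¹⁶, r¹⁷, r⁴s, r⁵s, r⁶s, r⁷s, r⁸s, s⁻¹, rs⁻¹, r²s⁻¹, r³s⁻¹, r⁴s⁻¹, r⁵s⁻¹, r⁶s⁻¹, r⁷s⁻¹, r⁸s⁻¹}.
No further products give new elements, so |G| = 36.

Answer: 36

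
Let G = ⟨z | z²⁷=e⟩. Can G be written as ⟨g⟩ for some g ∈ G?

|G| = 27. The element z has order 27 (its powers give 27 distinct elements), so ⟨z⟩ = G and G is cyclic.

Answer: Yes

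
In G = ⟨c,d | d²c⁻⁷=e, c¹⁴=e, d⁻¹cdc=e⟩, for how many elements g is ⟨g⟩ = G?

⟨g⟩ = G would require ord(g) = |G| = 28, but the maximum element order in G is 14 < 28. So G is not cyclic and no single element generates it: the count is 0.

Answer: 0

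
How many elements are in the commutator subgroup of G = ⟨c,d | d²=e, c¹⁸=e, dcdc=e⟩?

G' = [G, G] is generated by all commutators. The generator-pair commutators are: [c, d] = c².
The subgroup they normally generate is {e, c², c⁴, c⁶, c⁸, c¹⁰, c¹², c¹⁴, c¹⁶}, of order 9.
Check: |G/G'| = 36/9 = 4 is the order of the abelianisation.

Answer: 9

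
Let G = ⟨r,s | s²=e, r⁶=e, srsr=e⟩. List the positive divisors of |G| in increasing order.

|G| = 12 = 2² · 3. By Lagrange's theorem the order of any subgroup divides 12; the divisors of 12 are 1, 2, 3, 4, 6, 12.

Answer: 1, 2, 3, 4, 6, 12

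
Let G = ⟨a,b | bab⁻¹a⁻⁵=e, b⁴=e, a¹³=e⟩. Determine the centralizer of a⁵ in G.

⟨a⁵⟩ ⊆ C_G(a⁵) since powers of a⁵ commute with a⁵; so |C_G(a⁵)| ≥ |⟨a⁵⟩| = 13.
By orbit–stabilizer, |C_G(a⁵)| = |G| / |conj. class of a⁵| = 52 / 4 = 13.
The 13 elements commuting with a⁵ are {e, a, a², a³, a⁴, a⁵, a⁶, a⁷, a⁸, a⁹, a¹⁰, a¹¹, a¹²}.

Answer: {e, a, a², a³, a⁴, a⁵, a⁶, a⁷, a⁸, a⁹, a¹⁰, a¹¹, a¹²}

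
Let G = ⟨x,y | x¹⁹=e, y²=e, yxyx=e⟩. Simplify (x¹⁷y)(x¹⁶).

Compute (x¹⁷y) · (x¹⁶) by multiplying left to right and reducing via the relations at each step:
  (x¹⁷y) · x¹⁶ = xy

Answer: xy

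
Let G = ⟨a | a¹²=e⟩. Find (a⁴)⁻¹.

The order of (a⁴) is 3 (smallest k with (a⁴)ᵏ = e), so (a⁴)⁻¹ = (a⁴)² = a⁸.
Check: (a⁴) · (a⁸) → (a⁴) · a⁸ = e, giving e as required.

Answer: a⁸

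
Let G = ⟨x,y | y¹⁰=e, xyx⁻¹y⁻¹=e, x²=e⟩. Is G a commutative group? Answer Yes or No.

Each pair of generators commutes: x·y = xy = y·x. Since the generators pairwise commute, every element of G commutes with every other, so G is abelian.

Answer: Yes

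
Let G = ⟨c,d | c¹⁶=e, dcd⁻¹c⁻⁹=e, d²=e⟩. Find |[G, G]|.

G' = [G, G] is generated by all commutators. The generator-pair commutators are: [c, d] = c⁸.
The subgroup they normally generate is {e, c⁸}, of order 2.
Check: |G/G'| = 32/2 = 16 is the order of the abelianisation.

Answer: 2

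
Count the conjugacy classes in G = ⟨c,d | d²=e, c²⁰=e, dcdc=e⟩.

The conjugacy classes (representative and size) are:
  [e] (size 1), [c] (size 2), [c¹⁸] (size 2), [c³] (size 2), [c⁴] (size 2), [c¹⁵] (size 2), [c¹⁴] (size 2), [c⁷] (size 2), [c¹²] (size 2), [c¹¹] (size 2), [c¹⁰] (size 1), [c¹⁸d] (size 10), [c⁵d] (size 10).
Class equation: 1 + 2 + 2 + 2 + 2 + 2 + 2 + 2 + 2 + 2 + 1 + 10 + 10 = 40 = |G|. So G has 13 conjugacy classes.

Answer: 13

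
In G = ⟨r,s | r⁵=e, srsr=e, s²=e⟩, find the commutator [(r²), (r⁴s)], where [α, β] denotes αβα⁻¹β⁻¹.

[(r²), (r⁴s)] = (r²)·(r⁴s)·(r²)⁻¹·(r⁴s)⁻¹.
  (r²) · (r⁴s) = rs
  (rs) · (r³) = r³s
  (r³s) · (r⁴s) = r⁴

Answer: r⁴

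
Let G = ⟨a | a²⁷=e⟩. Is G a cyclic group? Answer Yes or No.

|G| = 27. The element a has order 27 (its powers give 27 distinct elements), so ⟨a⟩ = G and G is cyclic.

Answer: Yes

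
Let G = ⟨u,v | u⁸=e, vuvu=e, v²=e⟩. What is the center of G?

An element z ∈ Z(G) iff z commutes with every generator.
For example u⁴ is central: (u⁴)·u = u⁵ = u·(u⁴); (u⁴)·v = u⁴v = v·(u⁴).
Whereas u ∉ Z(G) since u·v = uv ≠ u⁷v = v·u.
Checking each of the 16 elements this way gives Z(G) = {e, u⁴}, of order 2.

Answer: {e, u⁴}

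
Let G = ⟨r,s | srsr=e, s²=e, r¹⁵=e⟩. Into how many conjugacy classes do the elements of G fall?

The conjugacy classes (representative and size) are:
  [e] (size 1), [r¹⁴] (size 2), [r²] (size 2), [r³] (size 2), [r⁴] (size 2), [r¹⁰] (size 2), [r⁹] (size 2), [r⁷] (size 2), [r¹³s] (size 15).
Class equation: 1 + 2 + 2 + 2 + 2 + 2 + 2 + 2 + 15 = 30 = |G|. So G has 9 conjugacy classes.

Answer: 9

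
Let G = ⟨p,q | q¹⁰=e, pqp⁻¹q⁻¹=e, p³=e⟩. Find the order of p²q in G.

Compute successive powers until reaching e:
  (p²q)¹ = p²q, (p²q)² = pq², (p²q)³ = q³, (p²q)⁴ = p²q⁴, (p²q)⁵ = pq⁵, (p²q)⁶ = q⁶, (p²q)⁷ = p²q⁷, (p²q)⁸ = pq⁸, (p²q)⁹ = q⁹, (p²q)¹⁰ = p², (p²q)¹¹ = pq, (p²q)¹² = q², (p²q)¹³ = p²q³, (p²q)¹⁴ = pq⁴, (p²q)¹⁵ = q⁵, (p²q)¹⁶ = p²q⁶, (p²q)¹⁷ = pq⁷, (p²q)¹⁸ = q⁸, (p²q)¹⁹ = p²q⁹, (p²q)²⁰ = p, (p²q)²¹ = q, (p²q)²² = p²q², (p²q)²³ = pq³, (p²q)²⁴ = q⁴, (p²q)²⁵ = p²q⁵, (p²q)²⁶ = pq⁶, (p²q)²⁷ = q⁷, (p²q)²⁸ = p²q⁸, (p²q)²⁹ = pq⁹, (p²q)³⁰ = e.
The smallest positive k with (p²q)ᵏ = e is 30.

Answer: 30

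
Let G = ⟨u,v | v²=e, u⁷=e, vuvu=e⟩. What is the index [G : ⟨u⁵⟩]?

First find ord(u⁵) by computing successive powers:
  (u⁵)¹ = u⁵, (u⁵)² = u³, (u⁵)³ = u, (u⁵)⁴ = u⁶, (u⁵)⁵ = u⁴, (u⁵)⁶ = u², (u⁵)⁷ = e.
So |⟨u⁵⟩| = ord(u⁵) = 7. With |G| = 14, by Lagrange [G : ⟨u⁵⟩] = 14/7 = 2.

Answer: 2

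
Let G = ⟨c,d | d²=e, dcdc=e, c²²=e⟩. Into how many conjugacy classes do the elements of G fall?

The conjugacy classes (representative and size) are:
  [e] (size 1), [c] (size 2), [c²] (size 2), [c¹⁹] (size 2), [c⁴] (size 2), [c⁵] (size 2), [c⁶] (size 2), [c⁷] (size 2), [c⁸] (size 2), [c¹³] (size 2), [c¹⁰] (size 2), [c¹¹] (size 1), [c⁶d] (size 11), [cd] (size 11).
Class equation: 1 + 2 + 2 + 2 + 2 + 2 + 2 + 2 + 2 + 2 + 2 + 1 + 11 + 11 = 44 = |G|. So G has 14 conjugacy classes.

Answer: 14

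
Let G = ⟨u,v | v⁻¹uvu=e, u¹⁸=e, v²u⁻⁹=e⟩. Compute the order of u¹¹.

Compute successive powers until reaching e:
  (u¹¹)¹ = u¹¹, (u¹¹)² = u⁴, (u¹¹)³ = u¹⁵, (u¹¹)⁴ = u⁸, (u¹¹)⁵ = u, (u¹¹)⁶ = u¹², (u¹¹)⁷ = u⁵, (u¹¹)⁸ = u¹⁶, (u¹¹)⁹ = u⁹, (u¹¹)¹⁰ = u², (u¹¹)¹¹ = u¹³, (u¹¹)¹² = u⁶, (u¹¹)¹³ = u¹⁷, (u¹¹)¹⁴ = u¹⁰, (u¹¹)¹⁵ = u³, (u¹¹)¹⁶ = u¹⁴, (u¹¹)¹⁷ = u⁷, (u¹¹)¹⁸ = e.
The smallest positive k with (u¹¹)ᵏ = e is 18.

Answer: 18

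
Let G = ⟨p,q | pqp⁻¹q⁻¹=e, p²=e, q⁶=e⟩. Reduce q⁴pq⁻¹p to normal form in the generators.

Multiply left to right, reducing at each step:
  (q⁴) · p = pq⁴
  (pq⁴) · q⁻¹ = pq³
  (pq³) · p = q³

Answer: q³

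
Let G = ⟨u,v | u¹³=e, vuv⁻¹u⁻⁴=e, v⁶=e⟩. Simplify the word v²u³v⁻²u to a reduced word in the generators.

Multiply left to right, reducing at each step:
  (v²) · u³ = u⁹v²
  (u⁹v²) · v⁻² = u⁹
  (u⁹) · u = u¹⁰

Answer: u¹⁰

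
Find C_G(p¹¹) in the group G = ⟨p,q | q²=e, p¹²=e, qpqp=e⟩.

⟨p¹¹⟩ ⊆ C_G(p¹¹) since powers of p¹¹ commute with p¹¹; so |C_G(p¹¹)| ≥ |⟨p¹¹⟩| = 12.
By orbit–stabilizer, |C_G(p¹¹)| = |G| / |conj. class of p¹¹| = 24 / 2 = 12.
The 12 elements commuting with p¹¹ are {e, p, p², p³, p⁴, p⁵, p⁶, p⁷, p⁸, p⁹, p¹⁰, p¹¹}.

Answer: {e, p, p², p³, p⁴, p⁵, p⁶, p⁷, p⁸, p⁹, p¹⁰, p¹¹}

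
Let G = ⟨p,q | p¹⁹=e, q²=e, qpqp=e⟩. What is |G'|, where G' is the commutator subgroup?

G' = [G, G] is generated by all commutators. The generator-pair commutators are: [p, q] = p².
The subgroup they normally generate is {e, p, p², p³, p⁴, p⁵, p⁶, p⁷, p⁸, p⁹, p¹⁰, p¹¹, p¹², p¹³, p¹⁴, p¹⁵, p¹⁶, p¹⁷, p¹⁸}, of order 19.
Check: |G/G'| = 38/19 = 2 is the order of the abelianisation.

Answer: 19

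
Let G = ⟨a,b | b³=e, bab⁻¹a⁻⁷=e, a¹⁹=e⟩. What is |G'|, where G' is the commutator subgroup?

G' = [G, G] is generated by all commutators. The generator-pair commutators are: [a, b] = a¹³.
The subgroup they normally generate is {e, a, a², a³, a⁴, a⁵, a⁶, a⁷, a⁸, a⁹, a¹⁰, a¹¹, a¹², a¹³, a¹⁴, a¹⁵, a¹⁶, a¹⁷, a¹⁸}, of order 19.
Check: |G/G'| = 57/19 = 3 is the order of the abelianisation.

Answer: 19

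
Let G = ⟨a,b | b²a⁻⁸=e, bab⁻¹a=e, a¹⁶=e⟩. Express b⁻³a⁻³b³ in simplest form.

Multiply left to right, reducing at each step:
  b · a⁻³ = a³b
  (a³b) · b³ = a³

Answer: a³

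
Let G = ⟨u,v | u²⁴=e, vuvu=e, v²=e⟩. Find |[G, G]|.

G' = [G, G] is generated by all commutators. The generator-pair commutators are: [u, v] = u².
The subgroup they normally generate is {e, u², u⁴, u⁶, u⁸, u¹⁰, u¹², u¹⁴, u¹⁶, u¹⁸, u²⁰, u²²}, of order 12.
Check: |G/G'| = 48/12 = 4 is the order of the abelianisation.

Answer: 12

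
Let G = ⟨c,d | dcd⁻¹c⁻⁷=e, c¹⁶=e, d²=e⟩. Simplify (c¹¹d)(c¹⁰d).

Compute (c¹¹d) · (c¹⁰d) by multiplying left to right and reducing via the relations at each step:
  (c¹¹d) · c¹⁰ = cd
  (cd) · d = c

Answer: c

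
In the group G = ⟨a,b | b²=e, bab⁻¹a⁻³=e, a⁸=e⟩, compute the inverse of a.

The order of a is 8 (smallest k with aᵏ = e), so a⁻¹ = a⁷ = a⁷.
Check: a · (a⁷) → a · a⁷ = e, giving e as required.

Answer: a⁷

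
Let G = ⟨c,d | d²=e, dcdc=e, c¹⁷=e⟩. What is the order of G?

Enumerate words in the generators, reducing via the relations: the distinct elements are
  {c, d, e, cd, c², c³, c⁴, c⁵, c⁶, c⁷, c⁸, c⁹, c²d, c³d, c¹², c¹³, c¹¹, c¹⁰, c¹⁴, c¹⁵, c¹⁶, c⁴d, c⁵d, c⁶d, c⁷d, c⁸d, c⁹d, c¹²d, c¹³d, c¹¹d, c¹⁰d, c¹⁴d, c¹⁵d, c¹⁶d}.
No further products give new elements, so |G| = 34.

Answer: 34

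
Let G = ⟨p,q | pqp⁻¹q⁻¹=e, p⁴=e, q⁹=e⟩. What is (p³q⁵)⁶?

Compute successive powers of (p³q⁵), reducing at each step:
  (p³q⁵)²: (p³q⁵) · p³ = p²q⁵;   (p²q⁵) · q⁵ = p²q
  (p³q⁵)³: (p²q) · p³ = pq;   (pq) · q⁵ = pq⁶
  (p³q⁵)⁴: (pq⁶) · p³ = q⁶;   (q⁶) · q⁵ = q²
  (p³q⁵)⁵: (q²) · p³ = p³q²;   (p³q²) · q⁵ = p³q⁷
  (p³q⁵)⁶: (p³q⁷) · p³ = p²q⁷;   (p²q⁷) · q⁵ = p²q³

Answer: p²q³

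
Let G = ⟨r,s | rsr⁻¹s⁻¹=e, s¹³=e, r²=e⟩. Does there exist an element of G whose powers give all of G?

|G| = 26. The element rs has order 26 (its powers give 26 distinct elements), so ⟨rs⟩ = G and G is cyclic.

Answer: Yes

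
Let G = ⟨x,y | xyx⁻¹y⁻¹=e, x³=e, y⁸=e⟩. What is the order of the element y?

Compute successive powers until reaching e:
  y¹ = y, y² = y², y³ = y³, y⁴ = y⁴, y⁵ = y⁵, y⁶ = y⁶, y⁷ = y⁷, y⁸ = e.
The smallest positive k with yᵏ = e is 8.

Answer: 8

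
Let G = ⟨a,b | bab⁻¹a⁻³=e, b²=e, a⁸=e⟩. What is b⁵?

Compute successive powers of b, reducing at each step:
  b²: b · b = e
  b³: e · b = b
  b⁴: b · b = e
  b⁵: e · b = b

Answer: b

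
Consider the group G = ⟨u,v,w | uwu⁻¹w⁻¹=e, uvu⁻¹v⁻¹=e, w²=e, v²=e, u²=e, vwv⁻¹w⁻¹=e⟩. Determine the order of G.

Enumerate words in the generators, reducing via the relations: the distinct elements are
  {e, u, v, w, uv, uw, vw, uvw}.
No further products give new elements, so |G| = 8.

Answer: 8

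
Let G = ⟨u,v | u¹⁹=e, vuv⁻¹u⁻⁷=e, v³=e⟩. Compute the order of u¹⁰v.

Compute successive powers until reaching e:
  (u¹⁰v)¹ = u¹⁰v, (u¹⁰v)² = u⁴v², (u¹⁰v)³ = e.
The smallest positive k with (u¹⁰v)ᵏ = e is 3.

Answer: 3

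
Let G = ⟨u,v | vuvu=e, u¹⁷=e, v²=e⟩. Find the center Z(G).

An element z ∈ Z(G) iff z commutes with every generator.
For example e is central: e·u = u = u·e; e·v = v = v·e.
Whereas u ∉ Z(G) since u·v = uv ≠ u¹⁶v = v·u.
Checking each of the 34 elements this way gives Z(G) = {e}, of order 1.

Answer: {e}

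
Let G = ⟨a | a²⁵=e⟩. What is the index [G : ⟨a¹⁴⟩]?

First find ord(a¹⁴) by computing successive powers:
  (a¹⁴)¹ = a¹⁴, (a¹⁴)² = a³, (a¹⁴)³ = a¹⁷, (a¹⁴)⁴ = a⁶, (a¹⁴)⁵ = a²⁰, (a¹⁴)⁶ = a⁹, (a¹⁴)⁷ = a²³, (a¹⁴)⁸ = a¹², (a¹⁴)⁹ = a, (a¹⁴)¹⁰ = a¹⁵, (a¹⁴)¹¹ = a⁴, (a¹⁴)¹² = a¹⁸, (a¹⁴)¹³ = a⁷, (a¹⁴)¹⁴ = a²¹, (a¹⁴)¹⁵ = a¹⁰, (a¹⁴)¹⁶ = a²⁴, (a¹⁴)¹⁷ = a¹³, (a¹⁴)¹⁸ = a², (a¹⁴)¹⁹ = a¹⁶, (a¹⁴)²⁰ = a⁵, (a¹⁴)²¹ = a¹⁹, (a¹⁴)²² = a⁸, (a¹⁴)²³ = a²², (a¹⁴)²⁴ = a¹¹, (a¹⁴)²⁵ = e.
So |⟨a¹⁴⟩| = ord(a¹⁴) = 25. With |G| = 25, by Lagrange [G : ⟨a¹⁴⟩] = 25/25 = 1.

Answer: 1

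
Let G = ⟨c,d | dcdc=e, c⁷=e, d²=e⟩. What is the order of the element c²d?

Compute successive powers until reaching e:
  (c²d)¹ = c²d, (c²d)² = e.
The smallest positive k with (c²d)ᵏ = e is 2.

Answer: 2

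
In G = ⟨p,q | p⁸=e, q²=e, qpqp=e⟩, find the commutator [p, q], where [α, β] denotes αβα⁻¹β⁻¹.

[p, q] = p·q·p⁻¹·q⁻¹.
  p · q = pq
  (pq) · (p⁷) = p²q
  (p²q) · q = p²

Answer: p²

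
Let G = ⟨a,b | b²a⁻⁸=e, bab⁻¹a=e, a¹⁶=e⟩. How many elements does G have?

Enumerate words in the generators, reducing via the relations: the distinct elements are
  {a, b, e, ab, a², a³, a⁴, a⁵, a⁶, a⁷, a⁸, a⁹, a²b, a³b, a¹², a¹³, a¹¹, a¹⁰, a¹⁴, a¹⁵, a⁴b, a⁵b, a⁶b, a⁷b, b⁻¹, ab⁻¹, a²b⁻¹, a³b⁻¹, a⁴b⁻¹, a⁵b⁻¹, a⁶b⁻¹, a⁷b⁻¹}.
No further products give new elements, so |G| = 32.

Answer: 32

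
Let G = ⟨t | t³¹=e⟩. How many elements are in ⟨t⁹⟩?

|⟨t⁹⟩| equals the order of t⁹. Compute successive powers until reaching e:
  (t⁹)¹ = t⁹, (t⁹)² = t¹⁸, (t⁹)³ = t²⁷, (t⁹)⁴ = t⁵, (t⁹)⁵ = t¹⁴, (t⁹)⁶ = t²³, (t⁹)⁷ = t, (t⁹)⁸ = t¹⁰, (t⁹)⁹ = t¹⁹, (t⁹)¹⁰ = t²⁸, (t⁹)¹¹ = t⁶, (t⁹)¹² = t¹⁵, (t⁹)¹³ = t²⁴, (t⁹)¹⁴ = t², (t⁹)¹⁵ = t¹¹, (t⁹)¹⁶ = t²⁰, (t⁹)¹⁷ = t²⁹, (t⁹)¹⁸ = t⁷, (t⁹)¹⁹ = t¹⁶, (t⁹)²⁰ = t²⁵, (t⁹)²¹ = t³, (t⁹)²² = t¹², (t⁹)²³ = t²¹, (t⁹)²⁴ = t³⁰, (t⁹)²⁵ = t⁸, (t⁹)²⁶ = t¹⁷, (t⁹)²⁷ = t²⁶, (t⁹)²⁸ = t⁴, (t⁹)²⁹ = t¹³, (t⁹)³⁰ = t²², (t⁹)³¹ = e.
The smallest positive k with (t⁹)ᵏ = e is 31, so |⟨t⁹⟩| = 31.

Answer: 31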